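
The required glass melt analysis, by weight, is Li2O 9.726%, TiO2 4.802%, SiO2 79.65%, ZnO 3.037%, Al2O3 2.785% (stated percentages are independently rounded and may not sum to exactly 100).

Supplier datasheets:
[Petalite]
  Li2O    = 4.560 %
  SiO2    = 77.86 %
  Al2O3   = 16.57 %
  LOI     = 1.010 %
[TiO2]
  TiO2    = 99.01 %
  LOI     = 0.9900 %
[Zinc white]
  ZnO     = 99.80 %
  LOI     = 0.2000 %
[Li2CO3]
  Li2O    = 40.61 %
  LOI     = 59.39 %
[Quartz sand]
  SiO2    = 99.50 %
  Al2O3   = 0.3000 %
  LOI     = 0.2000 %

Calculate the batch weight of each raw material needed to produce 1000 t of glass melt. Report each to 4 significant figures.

Batch per 1000 t glass melt:
  Petalite: 155.8 t
  TiO2: 48.50 t
  Zinc white: 30.43 t
  Li2CO3: 222.0 t
  Quartz sand: 678.6 t
Total batch = 1135 t; LOI loss = 135.3 t; yield = 88.08%

Mid-chain values are displayed rounded to 4 significant digits at each printed step — exact precision is maintained in every operation. Exactly one rounding goes into each reported value — derived quantities are re-derived in exact precision (the five compositions, the yield, net glass mass, totals, LOI) using the weight values at 1000 t of glass as set out in either problem or answer.
Oxide-by-oxide targets in 1000 t glass melt:
  Li2O: 9.726% × 1000 = 97.26 t
  TiO2: 4.802% × 1000 = 48.02 t
  SiO2: 79.65% × 1000 = 796.5 t
  ZnO: 3.037% × 1000 = 30.37 t
  Al2O3: 2.785% × 1000 = 27.85 t
Balance tally, oxide-wise, from the weights as reported, relative to the basis at hand (oxide sums agree with the targets within answer rounding):
  Li2O: 155.8·0.04560 + 222.0·0.4061 = 97.26 t (target 97.26 t)
  TiO2: 48.50·0.9901 = 48.02 t (target 48.02 t)
  SiO2: 155.8·0.7786 + 678.6·0.9950 = 796.5 t (target 796.5 t)
  ZnO: 30.43·0.9980 = 30.37 t (target 30.37 t)
  Al2O3: 155.8·0.1657 + 678.6·0.003000 = 27.85 t (target 27.85 t)
Auditing the glass mass value: batch total minus LOI = 1000 t (per-oxide target masses sum to 1000 t; versus the stated basis of 1000 t — gaps are rounding artifacts).
Total batch = Σ batch = 1135 t; LOI loss = Σ batch·LOI = 135.3 t; the yield ratio, glass ÷ batch: 88.08%.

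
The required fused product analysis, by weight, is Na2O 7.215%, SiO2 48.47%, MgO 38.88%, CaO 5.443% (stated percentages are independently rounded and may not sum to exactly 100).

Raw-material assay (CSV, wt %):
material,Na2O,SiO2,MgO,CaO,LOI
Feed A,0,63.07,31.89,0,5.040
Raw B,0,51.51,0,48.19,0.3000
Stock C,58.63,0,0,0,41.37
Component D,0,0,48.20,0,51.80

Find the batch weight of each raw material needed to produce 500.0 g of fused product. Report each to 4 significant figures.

Batch per 500.0 g fused product:
  Feed A: 338.1 g
  Raw B: 56.47 g
  Stock C: 61.53 g
  Component D: 179.6 g
Total batch = 635.7 g; LOI loss = 135.7 g; yield = 78.65%

Values along the way are displayed (rounded to four significant digits) as written. Every computation runs at exact precision from first step to last — each reported figure is rounded a single time; all derived quantities (yield, ignition loss, net glass mass, totals, four oxide percentages) are computed starting from the weights on 500.0 g of glass in full float precision, exactly as printed in the question or the answer.
Oxide mass targets, per 500.0 g fused product:
  Na2O: 7.215% × 500.0 = 36.08 g
  SiO2: 48.47% × 500.0 = 242.4 g
  MgO: 38.88% × 500.0 = 194.4 g
  CaO: 5.443% × 500.0 = 27.22 g
Checking each oxide sum per the reported batch figures, versus the basis set out (each sum matches its target mass modulo rounding of the values):
  Na2O: 61.53·0.5863 = 36.08 g (target 36.08 g)
  SiO2: 338.1·0.6307 + 56.47·0.5151 = 242.3 g (target 242.4 g)
  MgO: 338.1·0.3189 + 179.6·0.4820 = 194.4 g (target 194.4 g)
  CaO: 56.47·0.4819 = 27.21 g (target 27.22 g)
Glass-mass closure: the batch minus its LOI: 500.0 g (summing oxide targets gives 500.0 g; stated basis 500.0 g — a pure rounding effect).
Batch total: Σ batch = 635.7 g; Σ batch·LOI gives LOI loss = 135.7 g; glass ÷ batch gives a yield of 78.65%.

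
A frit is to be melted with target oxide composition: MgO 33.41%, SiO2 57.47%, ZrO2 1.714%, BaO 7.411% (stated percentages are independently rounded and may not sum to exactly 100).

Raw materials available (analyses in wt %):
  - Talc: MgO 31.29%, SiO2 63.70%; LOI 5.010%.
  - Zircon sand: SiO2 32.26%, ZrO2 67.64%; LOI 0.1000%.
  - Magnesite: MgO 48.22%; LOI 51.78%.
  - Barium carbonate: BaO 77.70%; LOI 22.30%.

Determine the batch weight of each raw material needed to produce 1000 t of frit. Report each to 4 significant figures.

Batch per 1000 t frit:
  Talc: 889.4 t
  Zircon sand: 25.34 t
  Magnesite: 115.8 t
  Barium carbonate: 95.38 t
Total batch = 1126 t; LOI loss = 125.8 t; yield = 88.83%

Full precision is held in all steps — the intermediate values are displayed, rounded to four significant figures, alongside each step — a single rounding finalizes each reported result; all derived quantities are carried from the weighed amounts for 1000 t of glass in full precision (yield, ignition loss, glass mass, the four compositions, the totals) as they appear in either problem or answer.
Target oxide masses per 1000 t frit:
  MgO: 33.41% × 1000 = 334.1 t
  SiO2: 57.47% × 1000 = 574.7 t
  ZrO2: 1.714% × 1000 = 17.14 t
  BaO: 7.411% × 1000 = 74.11 t
Oxide-by-oxide audit applying the batch weights above, against the basis in use (every target is met by its sum inside rounding margins):
  MgO: 889.4·0.3129 + 115.8·0.4822 = 334.1 t (target 334.1 t)
  SiO2: 889.4·0.6370 + 25.34·0.3226 = 574.7 t (target 574.7 t)
  ZrO2: 25.34·0.6764 = 17.14 t (target 17.14 t)
  BaO: 95.38·0.7770 = 74.11 t (target 74.11 t)
Glass-mass sanity pass: the batch minus its LOI: 1000 t (per-oxide target masses sum to 1000 t; versus the stated basis of 1000 t — deltas are rounding alone).
Batch grand total — Σ batch = 1126 t; LOI loss = Σ batch·LOI = 125.8 t; as yield: glass ÷ batch → 88.83%.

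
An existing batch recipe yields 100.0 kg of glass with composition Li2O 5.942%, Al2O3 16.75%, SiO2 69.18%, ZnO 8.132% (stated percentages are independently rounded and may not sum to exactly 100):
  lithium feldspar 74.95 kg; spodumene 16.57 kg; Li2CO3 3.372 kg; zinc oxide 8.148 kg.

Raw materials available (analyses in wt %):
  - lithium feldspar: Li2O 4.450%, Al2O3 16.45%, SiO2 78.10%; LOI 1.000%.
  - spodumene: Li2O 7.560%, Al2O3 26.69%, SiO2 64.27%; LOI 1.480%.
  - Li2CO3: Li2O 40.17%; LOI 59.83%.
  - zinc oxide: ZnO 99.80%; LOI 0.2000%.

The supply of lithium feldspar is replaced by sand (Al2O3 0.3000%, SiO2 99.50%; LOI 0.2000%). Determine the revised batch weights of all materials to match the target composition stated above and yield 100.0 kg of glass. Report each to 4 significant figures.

Revised batch per 100.0 kg glass:
  sand: 29.20 kg
  spodumene: 62.43 kg
  Li2CO3: 3.043 kg
  zinc oxide: 8.148 kg
Total batch = 102.8 kg; LOI loss = 2.819 kg

Full float precision is carried at each step — values along the way are printed rounded off to 4 significant digits as written; exactly one rounding lands on each reported result — all derived quantities, which include LOI, four oxide percentages, totals, net glass mass, the yield, are computed in exact precision, precisely as stated by the problem or answer text, starting from the weights per 100.0 kg of glass.
Oxide-by-oxide targets in 100.0 kg glass:
  Li2O: 5.942% × 100.0 = 5.942 kg
  Al2O3: 16.75% × 100.0 = 16.75 kg
  SiO2: 69.18% × 100.0 = 69.18 kg
  ZnO: 8.132% × 100.0 = 8.132 kg
Sums-versus-targets review working from each reported weight, on the stated basis (sums match the target masses once rounding is allowed for):
  Li2O: 62.43·0.07560 + 3.043·0.4017 = 5.942 kg (target 5.942 kg)
  Al2O3: 29.20·0.003000 + 62.43·0.2669 = 16.75 kg (target 16.75 kg)
  SiO2: 29.20·0.9950 + 62.43·0.6427 = 69.18 kg (target 69.18 kg)
  ZnO: 8.148·0.9980 = 8.132 kg (target 8.132 kg)
The glass-mass cross-check: total charge less LOI = 100.0 kg (summing oxide targets gives 100.0 kg; stated basis 100.0 kg — differing by rounding only).
Whole-batch sum: Σ batch = 102.8 kg; Σ batch·LOI gives LOI loss = 2.819 kg; yield: glass divided by total = 97.26%.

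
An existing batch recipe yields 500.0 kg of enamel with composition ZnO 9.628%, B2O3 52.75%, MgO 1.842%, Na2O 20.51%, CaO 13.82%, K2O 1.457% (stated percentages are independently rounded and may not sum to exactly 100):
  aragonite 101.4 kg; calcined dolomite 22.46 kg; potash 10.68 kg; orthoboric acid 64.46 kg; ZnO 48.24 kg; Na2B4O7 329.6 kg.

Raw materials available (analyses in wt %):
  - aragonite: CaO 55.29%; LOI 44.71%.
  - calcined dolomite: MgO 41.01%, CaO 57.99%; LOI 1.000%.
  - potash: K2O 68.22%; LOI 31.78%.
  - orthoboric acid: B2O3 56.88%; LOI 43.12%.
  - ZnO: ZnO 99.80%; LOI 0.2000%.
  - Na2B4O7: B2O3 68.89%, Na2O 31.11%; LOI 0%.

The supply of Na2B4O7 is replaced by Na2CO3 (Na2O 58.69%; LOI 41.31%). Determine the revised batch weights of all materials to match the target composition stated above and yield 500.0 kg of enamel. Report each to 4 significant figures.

Intermediates are printed (rounded to 4 significant figures) as written. All internal work keeps full float precision from first step to last. Every reported result is rounded only once; derived quantities, which include net glass mass, the totals, ignition loss, the yield, the six compositions, are recomputed in full precision, as quoted within problem or answer, starting from the weights per 500.0 kg of glass.
Target masses of each oxide per 500.0 kg enamel:
  ZnO: 9.628% × 500.0 = 48.14 kg
  B2O3: 52.75% × 500.0 = 263.8 kg
  MgO: 1.842% × 500.0 = 9.210 kg
  Na2O: 20.51% × 500.0 = 102.6 kg
  CaO: 13.82% × 500.0 = 69.10 kg
  K2O: 1.457% × 500.0 = 7.285 kg
Balance tally, oxide-wise, with the batch weights as given, versus the basis set out (every target is met by its sum exact up to rounding of places):
  ZnO: 48.24·0.9980 = 48.14 kg (target 48.14 kg)
  B2O3: 463.7·0.5688 = 263.8 kg (target 263.8 kg)
  MgO: 22.46·0.4101 = 9.211 kg (target 9.210 kg)
  Na2O: 174.7·0.5869 = 102.5 kg (target 102.6 kg)
  CaO: 101.4·0.5529 + 22.46·0.5799 = 69.09 kg (target 69.10 kg)
  K2O: 10.68·0.6822 = 7.286 kg (target 7.285 kg)
Glass mass check: batch Σ − ignition loss = 500.0 kg (the targets, summed, come to 500.0 kg; stated basis 500.0 kg — gaps are rounding artifacts).
Batch grand total — Σ batch = 821.2 kg; loss to ignition Σ batch·LOI = 321.2 kg; as yield: glass ÷ batch → 60.89%.

Revised batch per 500.0 kg enamel:
  aragonite: 101.4 kg
  calcined dolomite: 22.46 kg
  potash: 10.68 kg
  orthoboric acid: 463.7 kg
  ZnO: 48.24 kg
  Na2CO3: 174.7 kg
Total batch = 821.2 kg; LOI loss = 321.2 kg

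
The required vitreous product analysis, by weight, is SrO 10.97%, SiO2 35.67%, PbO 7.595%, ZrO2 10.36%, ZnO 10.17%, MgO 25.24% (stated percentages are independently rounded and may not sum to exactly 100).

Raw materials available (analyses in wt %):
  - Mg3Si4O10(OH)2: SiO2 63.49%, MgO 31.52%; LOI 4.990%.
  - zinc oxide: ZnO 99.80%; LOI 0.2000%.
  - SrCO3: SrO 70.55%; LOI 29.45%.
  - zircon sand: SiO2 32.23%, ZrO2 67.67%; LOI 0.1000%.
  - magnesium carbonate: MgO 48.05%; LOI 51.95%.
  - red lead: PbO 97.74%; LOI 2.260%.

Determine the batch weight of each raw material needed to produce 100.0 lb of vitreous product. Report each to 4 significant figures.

Batch per 100.0 lb vitreous product:
  Mg3Si4O10(OH)2: 48.41 lb
  zinc oxide: 10.19 lb
  SrCO3: 15.55 lb
  zircon sand: 15.31 lb
  magnesium carbonate: 20.77 lb
  red lead: 7.771 lb
Total batch = 118.0 lb; LOI loss = 18.00 lb; yield = 84.75%

Intermediates are printed rounded to four significant digits within the worked lines. Each numeric step runs at full precision through every step. A single rounding yields each reported figure. The derived quantities (LOI, the yield, totals, six oxide percentages, net glass mass) are rebuilt using the weight values on 100.0 lb of glass at full precision, as given in either problem or answer.
Per-oxide target masses for 100.0 lb vitreous product:
  SrO: 10.97% × 100.0 = 10.97 lb
  SiO2: 35.67% × 100.0 = 35.67 lb
  PbO: 7.595% × 100.0 = 7.595 lb
  ZrO2: 10.36% × 100.0 = 10.36 lb
  ZnO: 10.17% × 100.0 = 10.17 lb
  MgO: 25.24% × 100.0 = 25.24 lb
Oxide-by-oxide audit from the weights as reported, at the basis given (target by target, the sums agree exact up to rounding of places):
  SrO: 15.55·0.7055 = 10.97 lb (target 10.97 lb)
  SiO2: 48.41·0.6349 + 15.31·0.3223 = 35.67 lb (target 35.67 lb)
  PbO: 7.771·0.9774 = 7.595 lb (target 7.595 lb)
  ZrO2: 15.31·0.6767 = 10.36 lb (target 10.36 lb)
  ZnO: 10.19·0.9980 = 10.17 lb (target 10.17 lb)
  MgO: 48.41·0.3152 + 20.77·0.4805 = 25.24 lb (target 25.24 lb)
Mass balance on the glass: batch Σ − ignition loss = 100.0 lb (summing oxide targets gives 100.0 lb; with the basis standing at 100.0 lb — any gap is answer rounding).
Batch total: Σ batch = 118.0 lb; Σ batch·LOI gives LOI loss = 18.00 lb; yield: glass divided by total = 84.75%.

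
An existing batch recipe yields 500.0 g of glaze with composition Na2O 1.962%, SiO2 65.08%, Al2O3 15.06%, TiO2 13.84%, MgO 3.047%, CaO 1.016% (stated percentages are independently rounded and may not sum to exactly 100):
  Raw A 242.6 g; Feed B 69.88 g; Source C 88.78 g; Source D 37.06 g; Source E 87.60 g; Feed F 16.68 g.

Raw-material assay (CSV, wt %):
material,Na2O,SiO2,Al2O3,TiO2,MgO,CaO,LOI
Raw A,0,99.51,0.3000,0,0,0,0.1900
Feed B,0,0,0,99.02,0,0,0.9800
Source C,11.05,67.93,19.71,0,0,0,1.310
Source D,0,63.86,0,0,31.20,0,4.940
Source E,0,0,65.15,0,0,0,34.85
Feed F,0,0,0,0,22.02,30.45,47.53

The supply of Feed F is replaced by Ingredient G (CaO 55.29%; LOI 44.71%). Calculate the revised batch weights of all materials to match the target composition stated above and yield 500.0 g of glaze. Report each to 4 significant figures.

Revised batch per 500.0 g glaze:
  Raw A: 235.1 g
  Feed B: 69.88 g
  Source C: 88.78 g
  Source D: 48.83 g
  Source E: 87.64 g
  Ingredient G: 9.188 g
Total batch = 539.4 g; LOI loss = 39.36 g

Values along the way are printed, with 4-significant-digit rounding, when written out; every computation holds full float precision in all steps; every reported value is rounded exactly once — all derived quantities, which include glass mass, the six compositions, the yield, ignition loss, the totals, are rebuilt at full precision, as given in the question or the answer, from the batch weights on 500.0 g of glass.
Oxide-by-oxide targets in 500.0 g glaze:
  Na2O: 1.962% × 500.0 = 9.810 g
  SiO2: 65.08% × 500.0 = 325.4 g
  Al2O3: 15.06% × 500.0 = 75.30 g
  TiO2: 13.84% × 500.0 = 69.20 g
  MgO: 3.047% × 500.0 = 15.24 g
  CaO: 1.016% × 500.0 = 5.080 g
Oxide-by-oxide audit working from each reported weight, on the stated basis (each sum matches its target mass within answer rounding):
  Na2O: 88.78·0.1105 = 9.810 g (target 9.810 g)
  SiO2: 235.1·0.9951 + 88.78·0.6793 + 48.83·0.6386 = 325.4 g (target 325.4 g)
  Al2O3: 235.1·0.003000 + 88.78·0.1971 + 87.64·0.6515 = 75.30 g (target 75.30 g)
  TiO2: 69.88·0.9902 = 69.20 g (target 69.20 g)
  MgO: 48.83·0.3120 = 15.23 g (target 15.24 g)
  CaO: 9.188·0.5529 = 5.080 g (target 5.080 g)
Auditing the glass mass value: total charge less LOI = 500.1 g (the Σ of target masses is 500.0 g; versus the stated basis of 500.0 g — differing by rounding only).
Summing the batch: Σ batch = 539.4 g; Σ batch·LOI gives LOI loss = 39.36 g; as yield: glass ÷ batch → 92.70%.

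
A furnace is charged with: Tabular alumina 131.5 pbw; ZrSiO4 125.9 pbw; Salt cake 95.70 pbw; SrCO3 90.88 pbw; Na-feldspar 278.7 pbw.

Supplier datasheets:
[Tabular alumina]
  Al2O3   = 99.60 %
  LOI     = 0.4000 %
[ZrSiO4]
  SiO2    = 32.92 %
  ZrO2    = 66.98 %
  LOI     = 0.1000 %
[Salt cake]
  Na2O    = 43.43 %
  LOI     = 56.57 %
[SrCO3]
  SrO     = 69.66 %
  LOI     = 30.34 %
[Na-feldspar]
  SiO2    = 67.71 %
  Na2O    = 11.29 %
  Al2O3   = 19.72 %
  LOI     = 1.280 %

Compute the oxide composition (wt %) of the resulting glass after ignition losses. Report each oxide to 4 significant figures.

The working math carries exact precision in all steps — in-progress results appear with 4-significant-figure rounding on the page; every reported value is rounded once only. Derived quantities (the five compositions, net glass mass, yield, LOI, totals) are carried using the weight values for 636.8 pbw of glass in full precision as set out in question or answer.
Delivered oxide masses:
  SiO2: 125.9·0.3292 + 278.7·0.6771 = 230.2 pbw
  Na2O: 95.70·0.4343 + 278.7·0.1129 = 73.03 pbw
  ZrO2: 125.9·0.6698 = 84.33 pbw
  Al2O3: 131.5·0.9960 + 278.7·0.1972 = 185.9 pbw
  SrO: 90.88·0.6966 = 63.31 pbw
LOI: 131.5·0.004000 + 125.9·0.001000 + 95.70·0.5657 + 90.88·0.3034 + 278.7·0.01280 = 85.93 pbw
The glass mass, total less LOI, = 722.7 − 85.93 = 636.8 pbw (equal to the oxide-mass sum)
percent by weight: oxide/glass ×100

Glass mass = 636.8 pbw (batch 722.7 − LOI 85.93).
Composition: SiO2 36.15%, Na2O 11.47%, ZrO2 13.24%, Al2O3 29.20%, SrO 9.942%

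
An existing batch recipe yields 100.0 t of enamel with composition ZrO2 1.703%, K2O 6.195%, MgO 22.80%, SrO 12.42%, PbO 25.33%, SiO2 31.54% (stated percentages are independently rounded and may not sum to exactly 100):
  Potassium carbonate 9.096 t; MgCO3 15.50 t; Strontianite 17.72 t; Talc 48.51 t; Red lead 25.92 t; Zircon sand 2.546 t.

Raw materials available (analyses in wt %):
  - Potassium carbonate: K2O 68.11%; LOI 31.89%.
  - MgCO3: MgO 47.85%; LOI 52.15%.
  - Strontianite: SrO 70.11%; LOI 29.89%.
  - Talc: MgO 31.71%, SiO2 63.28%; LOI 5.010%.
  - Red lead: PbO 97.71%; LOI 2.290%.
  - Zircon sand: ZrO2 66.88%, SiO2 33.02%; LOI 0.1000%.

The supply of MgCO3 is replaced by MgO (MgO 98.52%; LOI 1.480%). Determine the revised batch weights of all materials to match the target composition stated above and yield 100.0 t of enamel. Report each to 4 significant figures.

Revised batch per 100.0 t enamel:
  Potassium carbonate: 9.096 t
  MgO: 7.528 t
  Strontianite: 17.72 t
  Talc: 48.51 t
  Red lead: 25.92 t
  Zircon sand: 2.546 t
Total batch = 111.3 t; LOI loss = 11.34 t

The whole derivation runs at full precision throughout — in-progress results appear rounded to 4 significant figures in the printout. Exactly one rounding is applied to each reported figure; derived quantities (the yield, six oxide percentages, LOI, glass mass, the totals) are computed starting from the weights for 100.0 t of glass at full precision as written in problem or answer.
Per-oxide target masses for 100.0 t enamel:
  ZrO2: 1.703% × 100.0 = 1.703 t
  K2O: 6.195% × 100.0 = 6.195 t
  MgO: 22.80% × 100.0 = 22.80 t
  SrO: 12.42% × 100.0 = 12.42 t
  PbO: 25.33% × 100.0 = 25.33 t
  SiO2: 31.54% × 100.0 = 31.54 t
Verifying the oxide balance with the batch weights as given, versus the basis set out (oxide sums agree with the targets once rounding is allowed for):
  ZrO2: 2.546·0.6688 = 1.703 t (target 1.703 t)
  K2O: 9.096·0.6811 = 6.195 t (target 6.195 t)
  MgO: 7.528·0.9852 + 48.51·0.3171 = 22.80 t (target 22.80 t)
  SrO: 17.72·0.7011 = 12.42 t (target 12.42 t)
  PbO: 25.92·0.9771 = 25.33 t (target 25.33 t)
  SiO2: 48.51·0.6328 + 2.546·0.3302 = 31.54 t (target 31.54 t)
Glass mass check: total charge less LOI = 99.98 t (per-oxide target masses sum to 99.99 t; with the basis standing at 100.0 t — a pure rounding effect).
Batch total: Σ batch = 111.3 t; Σ batch·LOI gives LOI loss = 11.34 t; glass ÷ batch gives a yield of 89.82%.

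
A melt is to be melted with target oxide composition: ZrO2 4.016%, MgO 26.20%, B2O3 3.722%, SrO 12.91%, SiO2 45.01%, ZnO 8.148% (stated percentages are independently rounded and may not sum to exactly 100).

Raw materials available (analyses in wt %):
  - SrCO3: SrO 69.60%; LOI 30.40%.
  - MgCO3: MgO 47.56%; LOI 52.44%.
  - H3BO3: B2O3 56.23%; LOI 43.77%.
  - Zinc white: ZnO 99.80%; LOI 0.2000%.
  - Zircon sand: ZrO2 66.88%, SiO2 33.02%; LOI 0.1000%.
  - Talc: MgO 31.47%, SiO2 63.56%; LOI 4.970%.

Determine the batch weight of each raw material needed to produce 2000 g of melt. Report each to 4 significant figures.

The intermediate values are printed, rounded to 4 significant figures, across the worked steps. Every computation runs at full float precision through every step — every reported number undergoes a single rounding; derived quantities, which include the six compositions, ignition loss, net glass mass, the yield, the totals, are rebuilt at full float precision, as written in problem or answer, using the weight values per 2000 g of glass.
Per-oxide target masses for 2000 g melt:
  ZrO2: 4.016% × 2000 = 80.32 g
  MgO: 26.20% × 2000 = 524.0 g
  B2O3: 3.722% × 2000 = 74.44 g
  SrO: 12.91% × 2000 = 258.2 g
  SiO2: 45.01% × 2000 = 900.2 g
  ZnO: 8.148% × 2000 = 163.0 g
Checking each oxide sum per the reported batch figures, per the basis as stated (sums match the target masses modulo rounding of the values):
  ZrO2: 120.1·0.6688 = 80.32 g (target 80.32 g)
  MgO: 205.9·0.4756 + 1354·0.3147 = 524.0 g (target 524.0 g)
  B2O3: 132.4·0.5623 = 74.45 g (target 74.44 g)
  SrO: 371.0·0.6960 = 258.2 g (target 258.2 g)
  SiO2: 120.1·0.3302 + 1354·0.6356 = 900.3 g (target 900.2 g)
  ZnO: 163.3·0.9980 = 163.0 g (target 163.0 g)
Glass-mass bookkeeping: total batch − LOI = 2000 g (oxide target masses add up to 2000 g; against the stated basis, 2000 g — rounding explains the deltas).
Summing the batch: Σ batch = 2347 g; loss to ignition Σ batch·LOI = 346.4 g; yield, glass over the total, = 85.24%.

Batch per 2000 g melt:
  SrCO3: 371.0 g
  MgCO3: 205.9 g
  H3BO3: 132.4 g
  Zinc white: 163.3 g
  Zircon sand: 120.1 g
  Talc: 1354 g
Total batch = 2347 g; LOI loss = 346.4 g; yield = 85.24%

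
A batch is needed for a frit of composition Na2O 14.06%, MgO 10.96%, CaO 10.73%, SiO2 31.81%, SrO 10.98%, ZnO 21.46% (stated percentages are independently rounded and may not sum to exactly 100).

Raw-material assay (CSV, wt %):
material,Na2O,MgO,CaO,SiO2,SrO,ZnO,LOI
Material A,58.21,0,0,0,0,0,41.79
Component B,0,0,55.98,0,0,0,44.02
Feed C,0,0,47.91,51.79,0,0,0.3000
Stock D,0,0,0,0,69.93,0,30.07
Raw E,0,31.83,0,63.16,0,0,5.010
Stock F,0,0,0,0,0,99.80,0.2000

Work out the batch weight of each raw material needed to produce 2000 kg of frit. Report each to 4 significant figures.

Each numeric step runs at exact precision from start to finish — in-progress results are printed rounded to four significant digits within the worked lines — each reported figure takes exactly one rounding — derived quantities (the yield, ignition loss, six oxide percentages, net glass mass, totals) are carried from the weighed amounts per 2000 kg of glass at full float precision as they appear in the problem or the answer.
Target oxide masses per 2000 kg frit:
  Na2O: 14.06% × 2000 = 281.2 kg
  MgO: 10.96% × 2000 = 219.2 kg
  CaO: 10.73% × 2000 = 214.6 kg
  SiO2: 31.81% × 2000 = 636.2 kg
  SrO: 10.98% × 2000 = 219.6 kg
  ZnO: 21.46% × 2000 = 429.2 kg
Per-oxide balance check with the batch weights as given, against the basis in use (delivered sums recover each target once rounding is allowed for):
  Na2O: 483.1·0.5821 = 281.2 kg (target 281.2 kg)
  MgO: 688.7·0.3183 = 219.2 kg (target 219.2 kg)
  CaO: 50.79·0.5598 + 388.6·0.4791 = 214.6 kg (target 214.6 kg)
  SiO2: 388.6·0.5179 + 688.7·0.6316 = 636.2 kg (target 636.2 kg)
  SrO: 314.0·0.6993 = 219.6 kg (target 219.6 kg)
  ZnO: 430.1·0.9980 = 429.2 kg (target 429.2 kg)
Auditing the glass mass value: batch total minus LOI = 2000 kg (summing oxide targets gives 2000 kg; versus the stated basis of 2000 kg — differing by rounding only).
Batch grand total — Σ batch = 2355 kg; ignition loss, Σ(batch × LOI) = 355.2 kg; as yield: glass ÷ batch → 84.92%.

Batch per 2000 kg frit:
  Material A: 483.1 kg
  Component B: 50.79 kg
  Feed C: 388.6 kg
  Stock D: 314.0 kg
  Raw E: 688.7 kg
  Stock F: 430.1 kg
Total batch = 2355 kg; LOI loss = 355.2 kg; yield = 84.92%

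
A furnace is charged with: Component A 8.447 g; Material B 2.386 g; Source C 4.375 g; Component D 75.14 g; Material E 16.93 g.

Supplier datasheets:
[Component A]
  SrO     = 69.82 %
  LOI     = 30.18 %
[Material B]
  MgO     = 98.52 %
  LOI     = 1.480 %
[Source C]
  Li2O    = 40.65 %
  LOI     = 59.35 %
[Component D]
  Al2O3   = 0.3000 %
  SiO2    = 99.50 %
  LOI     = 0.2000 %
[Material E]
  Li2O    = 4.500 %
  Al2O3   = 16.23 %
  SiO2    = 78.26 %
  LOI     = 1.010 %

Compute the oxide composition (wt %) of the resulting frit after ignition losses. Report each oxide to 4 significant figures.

The intermediate values are printed, rounded to 4 significant figures, alongside each step; every computation runs at full float precision throughout; every reported value includes exactly one rounding — derived quantities, which include the five compositions, glass mass, yield, ignition loss, the totals, are recomputed in exact precision, as they appear in question or answer, using the weight values at 101.8 g of glass.
Per-oxide mass from batch:
  MgO: 2.386·0.9852 = 2.351 g
  Li2O: 4.375·0.4065 + 16.93·0.04500 = 2.540 g
  SrO: 8.447·0.6982 = 5.898 g
  Al2O3: 75.14·0.003000 + 16.93·0.1623 = 2.973 g
  SiO2: 75.14·0.9950 + 16.93·0.7826 = 88.01 g
LOI: 8.447·0.3018 + 2.386·0.01480 + 4.375·0.5935 + 75.14·0.002000 + 16.93·0.01010 = 5.502 g
Glass = total batch minus LOI = 107.3 − 5.502 = 101.8 g (= Σ oxide masses)
each wt % is 100 × oxide ÷ glass

Glass mass = 101.8 g (batch 107.3 − LOI 5.502).
Composition: MgO 2.310%, Li2O 2.496%, SrO 5.795%, Al2O3 2.921%, SiO2 86.48%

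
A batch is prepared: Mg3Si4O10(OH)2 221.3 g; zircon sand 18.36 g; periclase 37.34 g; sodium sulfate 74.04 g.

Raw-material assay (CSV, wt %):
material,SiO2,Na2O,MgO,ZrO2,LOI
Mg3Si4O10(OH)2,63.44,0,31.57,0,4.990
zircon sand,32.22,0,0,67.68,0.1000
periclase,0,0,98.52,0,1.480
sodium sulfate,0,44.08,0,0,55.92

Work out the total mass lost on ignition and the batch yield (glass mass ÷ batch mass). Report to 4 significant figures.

In-progress results are displayed rounded to four significant digits within the worked lines. Exact precision is maintained in every operation — each reported figure takes exactly one rounding — all derived quantities, which include LOI, the four compositions, net glass mass, yield, totals, are rebuilt in exact precision, as they appear in question or answer, from the weighed amounts at 298.0 g of glass.
Per-material ignition loss:
  Mg3Si4O10(OH)2: 221.3 × 0.04990 = 11.04 g
  zircon sand: 18.36 × 0.001000 = 0.01836 g
  periclase: 37.34 × 0.01480 = 0.5526 g
  sodium sulfate: 74.04 × 0.5592 = 41.40 g
Total LOI = 53.02 g
Glass = batch − LOI = 351.0 − 53.02 = 298.0 g

LOI loss = 53.02 g; glass = 298.0 g; yield = 84.90%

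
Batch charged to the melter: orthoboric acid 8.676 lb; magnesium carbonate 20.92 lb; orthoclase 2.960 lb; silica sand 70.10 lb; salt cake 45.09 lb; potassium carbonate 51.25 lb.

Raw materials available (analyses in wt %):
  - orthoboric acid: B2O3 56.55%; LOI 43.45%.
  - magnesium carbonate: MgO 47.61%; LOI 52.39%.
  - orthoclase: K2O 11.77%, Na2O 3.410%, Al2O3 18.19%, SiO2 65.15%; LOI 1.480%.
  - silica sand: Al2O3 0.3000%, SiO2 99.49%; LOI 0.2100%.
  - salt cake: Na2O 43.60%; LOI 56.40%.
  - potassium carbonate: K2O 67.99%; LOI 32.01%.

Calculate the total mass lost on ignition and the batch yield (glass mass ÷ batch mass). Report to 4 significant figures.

LOI loss = 56.76 lb; glass = 142.2 lb; yield = 71.48%

All arithmetic maintains exact precision through the solve. Values along the way are printed rounded off to 4 significant digits as written — a single rounding finalizes each reported value — derived quantities are rebuilt at full precision (glass mass, the yield, ignition loss, six oxide percentages, totals) from the weighed amounts on 142.2 lb of glass as written in the question or the answer.
Each material's LOI contribution:
  orthoboric acid: 8.676 × 0.4345 = 3.770 lb
  magnesium carbonate: 20.92 × 0.5239 = 10.96 lb
  orthoclase: 2.960 × 0.01480 = 0.04381 lb
  silica sand: 70.10 × 0.002100 = 0.1472 lb
  salt cake: 45.09 × 0.5640 = 25.43 lb
  potassium carbonate: 51.25 × 0.3201 = 16.41 lb
Total LOI = 56.76 lb
Glass = batch − LOI = 199.0 − 56.76 = 142.2 lb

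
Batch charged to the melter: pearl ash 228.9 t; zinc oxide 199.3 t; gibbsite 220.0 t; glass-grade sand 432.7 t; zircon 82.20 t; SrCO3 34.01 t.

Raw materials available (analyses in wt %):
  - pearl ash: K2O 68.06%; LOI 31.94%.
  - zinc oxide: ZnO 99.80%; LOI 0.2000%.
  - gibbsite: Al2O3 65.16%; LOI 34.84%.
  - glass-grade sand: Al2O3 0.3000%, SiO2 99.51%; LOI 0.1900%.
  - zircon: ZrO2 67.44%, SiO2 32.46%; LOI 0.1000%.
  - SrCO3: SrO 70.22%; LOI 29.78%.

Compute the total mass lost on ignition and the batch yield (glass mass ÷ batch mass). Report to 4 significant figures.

All internal work holds full precision in every operation — mid-chain values are printed, with 4-significant-digit rounding, alongside each step. Every reported result takes a single rounding; derived quantities are recomputed starting from the weights at 1036 t of glass at exact precision (the six compositions, yield, net glass mass, totals, ignition loss), exactly as printed in the problem or answer text.
LOI of each material in turn:
  pearl ash: 228.9 × 0.3194 = 73.11 t
  zinc oxide: 199.3 × 0.002000 = 0.3986 t
  gibbsite: 220.0 × 0.3484 = 76.65 t
  glass-grade sand: 432.7 × 0.001900 = 0.8221 t
  zircon: 82.20 × 0.001000 = 0.08220 t
  SrCO3: 34.01 × 0.2978 = 10.13 t
Total LOI = 161.2 t
Glass = batch − LOI = 1197 − 161.2 = 1036 t

LOI loss = 161.2 t; glass = 1036 t; yield = 86.54%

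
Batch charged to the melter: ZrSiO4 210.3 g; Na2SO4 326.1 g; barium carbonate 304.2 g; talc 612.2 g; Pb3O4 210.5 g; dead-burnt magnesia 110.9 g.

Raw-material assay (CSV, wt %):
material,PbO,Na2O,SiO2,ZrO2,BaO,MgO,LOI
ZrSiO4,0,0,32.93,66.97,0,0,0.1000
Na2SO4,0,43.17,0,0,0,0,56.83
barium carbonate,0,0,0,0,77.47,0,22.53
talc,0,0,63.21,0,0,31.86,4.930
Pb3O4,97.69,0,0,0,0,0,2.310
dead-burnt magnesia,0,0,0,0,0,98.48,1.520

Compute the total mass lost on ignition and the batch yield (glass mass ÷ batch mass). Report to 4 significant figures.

LOI loss = 290.8 g; glass = 1483 g; yield = 83.61%

Mid-chain values appear (rounded to four significant figures) on the page — all arithmetic maintains full float precision throughout — every reported result is rounded just once. Derived quantities are rebuilt from the batch weights for 1483 g of glass in exact precision (ignition loss, yield, net glass mass, totals, six oxide percentages) exactly as printed in the problem or answer text.
Each material's LOI contribution:
  ZrSiO4: 210.3 × 0.001000 = 0.2103 g
  Na2SO4: 326.1 × 0.5683 = 185.3 g
  barium carbonate: 304.2 × 0.2253 = 68.54 g
  talc: 612.2 × 0.04930 = 30.18 g
  Pb3O4: 210.5 × 0.02310 = 4.863 g
  dead-burnt magnesia: 110.9 × 0.01520 = 1.686 g
Total LOI = 290.8 g
Glass = batch − LOI = 1774 − 290.8 = 1483 g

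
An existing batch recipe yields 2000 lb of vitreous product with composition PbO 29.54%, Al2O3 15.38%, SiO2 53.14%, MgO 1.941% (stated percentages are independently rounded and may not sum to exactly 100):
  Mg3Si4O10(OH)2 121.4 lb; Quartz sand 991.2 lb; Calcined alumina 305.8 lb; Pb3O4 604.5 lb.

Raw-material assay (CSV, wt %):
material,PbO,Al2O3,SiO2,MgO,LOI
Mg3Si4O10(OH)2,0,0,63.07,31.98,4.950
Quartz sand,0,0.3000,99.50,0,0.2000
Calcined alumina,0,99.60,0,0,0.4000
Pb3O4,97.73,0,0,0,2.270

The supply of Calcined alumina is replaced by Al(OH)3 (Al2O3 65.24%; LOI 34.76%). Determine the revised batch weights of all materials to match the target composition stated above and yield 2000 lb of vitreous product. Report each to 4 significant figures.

Revised batch per 2000 lb vitreous product:
  Mg3Si4O10(OH)2: 121.4 lb
  Quartz sand: 991.2 lb
  Al(OH)3: 466.9 lb
  Pb3O4: 604.5 lb
Total batch = 2184 lb; LOI loss = 184.0 lb

All arithmetic carries full float precision through the solve — the intermediate values appear rounded to four significant figures across the worked steps — each reported number carries a single rounding. The derived quantities, including the totals, yield, the four compositions, ignition loss, net glass mass, are re-derived from the weighed amounts per 2000 lb of glass at full precision, as written in question or answer.
Target masses of each oxide per 2000 lb vitreous product:
  PbO: 29.54% × 2000 = 590.8 lb
  Al2O3: 15.38% × 2000 = 307.6 lb
  SiO2: 53.14% × 2000 = 1063 lb
  MgO: 1.941% × 2000 = 38.82 lb
Oxide-by-oxide audit with the batch weights as given, per the basis as stated (sum by sum, the targets are met once rounding is allowed for):
  PbO: 604.5·0.9773 = 590.8 lb (target 590.8 lb)
  Al2O3: 991.2·0.003000 + 466.9·0.6524 = 307.6 lb (target 307.6 lb)
  SiO2: 121.4·0.6307 + 991.2·0.9950 = 1063 lb (target 1063 lb)
  MgO: 121.4·0.3198 = 38.82 lb (target 38.82 lb)
The glass-mass cross-check: whole batch net of LOI = 2000 lb (the targets, summed, come to 2000 lb; versus the stated basis of 2000 lb — rounding explains the deltas).
Adding the batch up: Σ batch = 2184 lb; LOI removed, Σ of batch·LOI: 184.0 lb; as yield: glass ÷ batch → 91.57%.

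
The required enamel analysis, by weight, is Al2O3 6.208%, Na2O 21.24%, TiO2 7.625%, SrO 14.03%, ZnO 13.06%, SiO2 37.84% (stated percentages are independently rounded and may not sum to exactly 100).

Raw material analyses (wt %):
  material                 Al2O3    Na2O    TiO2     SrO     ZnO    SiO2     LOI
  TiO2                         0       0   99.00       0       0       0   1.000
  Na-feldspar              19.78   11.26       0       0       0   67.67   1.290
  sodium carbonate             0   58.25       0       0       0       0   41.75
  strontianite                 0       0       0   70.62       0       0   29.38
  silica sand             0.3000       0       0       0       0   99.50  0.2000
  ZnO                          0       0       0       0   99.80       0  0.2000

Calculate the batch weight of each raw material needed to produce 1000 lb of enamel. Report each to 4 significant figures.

Batch per 1000 lb enamel:
  TiO2: 77.02 lb
  Na-feldspar: 311.3 lb
  sodium carbonate: 304.5 lb
  strontianite: 198.7 lb
  silica sand: 168.6 lb
  ZnO: 130.9 lb
Total batch = 1191 lb; LOI loss = 190.9 lb; yield = 83.97%

Values along the way are displayed, rounded to four significant digits, when written out. Each numeric step keeps full precision at every stage — every reported figure is rounded just once — the derived quantities are rebuilt at full precision (the yield, ignition loss, the six compositions, glass mass, the totals) from the weighed amounts for 1000 lb of glass exactly as printed in question or answer.
Target oxide masses per 1000 lb enamel:
  Al2O3: 6.208% × 1000 = 62.08 lb
  Na2O: 21.24% × 1000 = 212.4 lb
  TiO2: 7.625% × 1000 = 76.25 lb
  SrO: 14.03% × 1000 = 140.3 lb
  ZnO: 13.06% × 1000 = 130.6 lb
  SiO2: 37.84% × 1000 = 378.4 lb
Checking each oxide sum from the weights as reported, per the basis as stated (each sum matches its target mass net of answer rounding effects):
  Al2O3: 311.3·0.1978 + 168.6·0.003000 = 62.08 lb (target 62.08 lb)
  Na2O: 311.3·0.1126 + 304.5·0.5825 = 212.4 lb (target 212.4 lb)
  TiO2: 77.02·0.9900 = 76.25 lb (target 76.25 lb)
  SrO: 198.7·0.7062 = 140.3 lb (target 140.3 lb)
  ZnO: 130.9·0.9980 = 130.6 lb (target 130.6 lb)
  SiO2: 311.3·0.6767 + 168.6·0.9950 = 378.4 lb (target 378.4 lb)
Glass-mass closure: the batch minus its LOI: 1000 lb (summing oxide targets gives 1000 lb; the stated basis being 1000 lb — deltas are rounding alone).
Batch total: Σ batch = 1191 lb; loss to ignition Σ batch·LOI = 190.9 lb; as yield: glass ÷ batch → 83.97%.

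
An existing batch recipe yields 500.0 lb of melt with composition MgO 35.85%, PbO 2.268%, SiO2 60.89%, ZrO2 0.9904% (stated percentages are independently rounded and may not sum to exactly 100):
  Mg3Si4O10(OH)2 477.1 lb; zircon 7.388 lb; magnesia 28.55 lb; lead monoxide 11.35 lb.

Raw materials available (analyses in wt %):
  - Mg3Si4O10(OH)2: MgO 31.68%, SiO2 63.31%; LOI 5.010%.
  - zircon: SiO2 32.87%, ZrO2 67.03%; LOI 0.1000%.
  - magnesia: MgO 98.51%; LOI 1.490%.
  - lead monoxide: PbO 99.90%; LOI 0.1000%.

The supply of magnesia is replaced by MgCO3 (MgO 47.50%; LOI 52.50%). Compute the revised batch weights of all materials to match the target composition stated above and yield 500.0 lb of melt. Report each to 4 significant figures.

In-progress results are displayed with 4-significant-digit rounding on the page — all internal work carries full precision all the way through — each reported number is rounded only once. Derived quantities, which include net glass mass, the yield, totals, ignition loss, the four compositions, are recomputed in exact precision, precisely as stated by either problem or answer, starting from the weights per 500.0 lb of glass.
Oxide mass targets, per 500.0 lb melt:
  MgO: 35.85% × 500.0 = 179.2 lb
  PbO: 2.268% × 500.0 = 11.34 lb
  SiO2: 60.89% × 500.0 = 304.4 lb
  ZrO2: 0.9904% × 500.0 = 4.952 lb
Oxide-by-oxide audit given the weights on record, against the basis in use (delivered sums recover each target within answer rounding):
  MgO: 477.1·0.3168 + 59.20·0.4750 = 179.3 lb (target 179.2 lb)
  PbO: 11.35·0.9990 = 11.34 lb (target 11.34 lb)
  SiO2: 477.1·0.6331 + 7.388·0.3287 = 304.5 lb (target 304.4 lb)
  ZrO2: 7.388·0.6703 = 4.952 lb (target 4.952 lb)
Auditing the glass mass value: the batch minus its LOI: 500.0 lb (targets for the oxides total 500.0 lb; against the stated basis, 500.0 lb — differing by rounding only).
Batch total: Σ batch = 555.0 lb; ignition loss, Σ(batch × LOI) = 55.00 lb; yield: glass divided by total = 90.09%.

Revised batch per 500.0 lb melt:
  Mg3Si4O10(OH)2: 477.1 lb
  zircon: 7.388 lb
  MgCO3: 59.20 lb
  lead monoxide: 11.35 lb
Total batch = 555.0 lb; LOI loss = 55.00 lb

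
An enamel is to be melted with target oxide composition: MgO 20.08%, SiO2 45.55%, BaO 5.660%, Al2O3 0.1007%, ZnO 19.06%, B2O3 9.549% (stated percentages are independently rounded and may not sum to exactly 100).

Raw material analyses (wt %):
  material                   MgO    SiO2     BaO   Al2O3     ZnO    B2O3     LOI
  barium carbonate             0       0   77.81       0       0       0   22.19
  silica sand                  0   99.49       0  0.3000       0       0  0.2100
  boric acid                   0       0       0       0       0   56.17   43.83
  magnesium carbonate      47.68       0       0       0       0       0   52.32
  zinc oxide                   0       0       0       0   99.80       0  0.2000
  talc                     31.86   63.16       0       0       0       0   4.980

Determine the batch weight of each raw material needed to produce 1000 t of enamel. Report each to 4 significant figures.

Batch per 1000 t enamel:
  barium carbonate: 72.74 t
  silica sand: 335.7 t
  boric acid: 170.0 t
  magnesium carbonate: 292.6 t
  zinc oxide: 191.0 t
  talc: 192.4 t
Total batch = 1254 t; LOI loss = 254.4 t; yield = 79.72%

All arithmetic holds full precision end to end — values along the way are rounded to 4 significant digits as shown; exactly one rounding goes into each reported value. The derived quantities are carried at full float precision (yield, the totals, the six compositions, LOI, glass mass) using the weight values on 1000 t of glass as they appear in the problem or answer text.
Target masses of each oxide per 1000 t enamel:
  MgO: 20.08% × 1000 = 200.8 t
  SiO2: 45.55% × 1000 = 455.5 t
  BaO: 5.660% × 1000 = 56.60 t
  Al2O3: 0.1007% × 1000 = 1.007 t
  ZnO: 19.06% × 1000 = 190.6 t
  B2O3: 9.549% × 1000 = 95.49 t
Balance tally, oxide-wise, applying the batch weights above, versus the basis set out (each sum matches its target mass modulo rounding of the values):
  MgO: 292.6·0.4768 + 192.4·0.3186 = 200.8 t (target 200.8 t)
  SiO2: 335.7·0.9949 + 192.4·0.6316 = 455.5 t (target 455.5 t)
  BaO: 72.74·0.7781 = 56.60 t (target 56.60 t)
  Al2O3: 335.7·0.003000 = 1.007 t (target 1.007 t)
  ZnO: 191.0·0.9980 = 190.6 t (target 190.6 t)
  B2O3: 170.0·0.5617 = 95.49 t (target 95.49 t)
Consistency of the glass mass: batch total minus LOI = 1000 t (summing oxide targets gives 1000 t; with the basis standing at 1000 t — rounding explains the deltas).
Whole-batch sum: Σ batch = 1254 t; ignition loss, Σ(batch × LOI) = 254.4 t; yield: glass divided by total = 79.72%.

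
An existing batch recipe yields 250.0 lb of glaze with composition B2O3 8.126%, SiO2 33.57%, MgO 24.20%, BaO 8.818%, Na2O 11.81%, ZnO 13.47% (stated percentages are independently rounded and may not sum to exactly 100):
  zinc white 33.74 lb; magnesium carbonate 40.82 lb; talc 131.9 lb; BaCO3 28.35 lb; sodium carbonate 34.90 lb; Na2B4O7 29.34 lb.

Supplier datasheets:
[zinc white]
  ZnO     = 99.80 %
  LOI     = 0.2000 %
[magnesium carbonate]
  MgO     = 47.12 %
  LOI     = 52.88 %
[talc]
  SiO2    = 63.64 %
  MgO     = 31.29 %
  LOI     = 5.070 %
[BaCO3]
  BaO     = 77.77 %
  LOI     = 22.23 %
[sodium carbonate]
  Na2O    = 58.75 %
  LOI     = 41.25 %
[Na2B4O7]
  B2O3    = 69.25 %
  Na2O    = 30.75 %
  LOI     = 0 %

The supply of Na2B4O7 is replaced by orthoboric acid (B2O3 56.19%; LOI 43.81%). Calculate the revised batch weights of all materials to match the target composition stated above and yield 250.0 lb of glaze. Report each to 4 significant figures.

Revised batch per 250.0 lb glaze:
  zinc white: 33.74 lb
  magnesium carbonate: 40.82 lb
  talc: 131.9 lb
  BaCO3: 28.35 lb
  sodium carbonate: 50.26 lb
  orthoboric acid: 36.15 lb
Total batch = 321.2 lb; LOI loss = 71.21 lb

The whole derivation maintains full float precision end to end — working values are displayed (rounded to four significant digits) on the page — exactly one rounding is applied to every reported number. Derived quantities, including the yield, totals, glass mass, ignition loss, six oxide percentages, are re-derived using the weight values on 250.0 lb of glass in full float precision exactly as printed in question or answer.
Target masses of each oxide per 250.0 lb glaze:
  B2O3: 8.126% × 250.0 = 20.31 lb
  SiO2: 33.57% × 250.0 = 83.92 lb
  MgO: 24.20% × 250.0 = 60.50 lb
  BaO: 8.818% × 250.0 = 22.04 lb
  Na2O: 11.81% × 250.0 = 29.52 lb
  ZnO: 13.47% × 250.0 = 33.67 lb
Oxide-by-oxide audit with the batch weights as given, under the basis named above (every target is met by its sum net of answer rounding effects):
  B2O3: 36.15·0.5619 = 20.31 lb (target 20.31 lb)
  SiO2: 131.9·0.6364 = 83.94 lb (target 83.92 lb)
  MgO: 40.82·0.4712 + 131.9·0.3129 = 60.51 lb (target 60.50 lb)
  BaO: 28.35·0.7777 = 22.05 lb (target 22.04 lb)
  Na2O: 50.26·0.5875 = 29.53 lb (target 29.52 lb)
  ZnO: 33.74·0.9980 = 33.67 lb (target 33.67 lb)
Glass-mass sanity pass: Σ batch − LOI loss = 250.0 lb (per-oxide target masses sum to 250.0 lb; versus the stated basis of 250.0 lb — gaps are rounding artifacts).
Batch grand total — Σ batch = 321.2 lb; the LOI term Σ batch·LOI equals 71.21 lb; glass ÷ batch gives a yield of 77.83%.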